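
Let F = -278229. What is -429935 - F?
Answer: -151706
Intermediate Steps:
-429935 - F = -429935 - 1*(-278229) = -429935 + 278229 = -151706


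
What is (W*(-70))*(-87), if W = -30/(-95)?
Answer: 36540/19 ≈ 1923.2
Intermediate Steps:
W = 6/19 (W = -30*(-1/95) = 6/19 ≈ 0.31579)
(W*(-70))*(-87) = ((6/19)*(-70))*(-87) = -420/19*(-87) = 36540/19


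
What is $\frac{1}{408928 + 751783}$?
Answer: $\frac{1}{1160711} \approx 8.6154 \cdot 10^{-7}$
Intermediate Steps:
$\frac{1}{408928 + 751783} = \frac{1}{1160711}$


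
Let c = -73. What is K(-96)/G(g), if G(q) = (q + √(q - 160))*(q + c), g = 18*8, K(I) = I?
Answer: -864/92087 + 24*I/92087 ≈ -0.0093824 + 0.00026062*I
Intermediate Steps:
g = 144
G(q) = (-73 + q)*(q + √(-160 + q)) (G(q) = (q + √(q - 160))*(q - 73) = (q + √(-160 + q))*(-73 + q) = (-73 + q)*(q + √(-160 + q)))
K(-96)/G(g) = -96/(144² - 73*144 - 73*√(-160 + 144) + 144*√(-160 + 144)) = -96/(20736 - 10512 - 292*I + 144*√(-16)) = -96/(20736 - 10512 - 292*I + 144*(4*I)) = -96/(20736 - 10512 - 292*I + 576*I) = -96*(10224 - 284*I)/104610832 = -6*(10224 - 284*I)/6538177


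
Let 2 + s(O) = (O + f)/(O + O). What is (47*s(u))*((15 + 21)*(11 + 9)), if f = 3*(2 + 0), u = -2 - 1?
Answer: -84600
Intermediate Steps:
u = -3
f = 6 (f = 3*2 = 6)
s(O) = -2 + (6 + O)/(2*O) (s(O) = -2 + (O + 6)/(O + O) = -2 + (6 + O)/((2*O)) = -2 + (6 + O)*(1/(2*O)) = -2 + (6 + O)/(2*O))
(47*s(u))*((15 + 21)*(11 + 9)) = (47*(-3/2 + 3/(-3)))*((15 + 21)*(11 + 9)) = (47*(-3/2 + 3*(-1/3)))*(36*20) = (47*(-3/2 - 1))*720 = (47*(-5/2))*720 = -235/2*720 = -84600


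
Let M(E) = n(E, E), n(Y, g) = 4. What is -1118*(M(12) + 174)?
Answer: -199004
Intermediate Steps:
M(E) = 4
-1118*(M(12) + 174) = -1118*(4 + 174) = -1118*178 = -199004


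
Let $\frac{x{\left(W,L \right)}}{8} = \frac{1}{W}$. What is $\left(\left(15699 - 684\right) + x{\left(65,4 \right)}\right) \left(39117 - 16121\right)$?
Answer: $\frac{22443705068}{65} \approx 3.4529 \cdot 10^{8}$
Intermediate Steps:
$x{\left(W,L \right)} = \frac{8}{W}$
$\left(\left(15699 - 684\right) + x{\left(65,4 \right)}\right) \left(39117 - 16121\right) = \left(\left(15699 - 684\right) + \frac{8}{65}\right) \left(39117 - 16121\right) = \left(\left(15699 - 684\right) + 8 \cdot \frac{1}{65}\right) 22996 = \left(15015 + \frac{8}{65}\right) 22996 = \frac{975983}{65} \cdot 22996 = \frac{22443705068}{65}$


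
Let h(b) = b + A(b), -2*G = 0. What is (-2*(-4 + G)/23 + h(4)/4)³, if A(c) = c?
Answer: 157464/12167 ≈ 12.942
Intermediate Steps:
G = 0 (G = -½*0 = 0)
h(b) = 2*b (h(b) = b + b = 2*b)
(-2*(-4 + G)/23 + h(4)/4)³ = (-2*(-4 + 0)/23 + (2*4)/4)³ = (-2*(-4)*(1/23) + 8*(¼))³ = (8*(1/23) + 2)³ = (8/23 + 2)³ = (54/23)³ = 157464/12167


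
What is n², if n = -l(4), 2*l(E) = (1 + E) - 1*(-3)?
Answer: 16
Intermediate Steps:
l(E) = 2 + E/2 (l(E) = ((1 + E) - 1*(-3))/2 = ((1 + E) + 3)/2 = (4 + E)/2 = 2 + E/2)
n = -4 (n = -(2 + (½)*4) = -(2 + 2) = -1*4 = -4)
n² = (-4)² = 16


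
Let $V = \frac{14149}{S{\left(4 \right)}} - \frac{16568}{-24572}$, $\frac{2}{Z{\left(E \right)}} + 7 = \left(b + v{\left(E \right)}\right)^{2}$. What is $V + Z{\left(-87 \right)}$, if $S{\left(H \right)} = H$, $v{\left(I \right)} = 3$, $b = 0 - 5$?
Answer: $\frac{260752481}{73716} \approx 3537.3$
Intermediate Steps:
$b = -5$
$Z{\left(E \right)} = - \frac{2}{3}$ ($Z{\left(E \right)} = \frac{2}{-7 + \left(-5 + 3\right)^{2}} = \frac{2}{-7 + \left(-2\right)^{2}} = \frac{2}{-7 + 4} = \frac{2}{-3} = 2 \left(- \frac{1}{3}\right) = - \frac{2}{3}$)
$V = \frac{86933875}{24572}$ ($V = \frac{14149}{4} - \frac{16568}{-24572} = 14149 \cdot \frac{1}{4} - - \frac{4142}{6143} = \frac{14149}{4} + \frac{4142}{6143} = \frac{86933875}{24572} \approx 3537.9$)
$V + Z{\left(-87 \right)} = \frac{86933875}{24572} - \frac{2}{3} = \frac{260752481}{73716}$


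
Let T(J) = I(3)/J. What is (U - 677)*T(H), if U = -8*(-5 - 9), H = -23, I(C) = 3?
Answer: 1695/23 ≈ 73.696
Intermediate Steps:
U = 112 (U = -8*(-14) = 112)
T(J) = 3/J
(U - 677)*T(H) = (112 - 677)*(3/(-23)) = -1695*(-1)/23 = -565*(-3/23) = 1695/23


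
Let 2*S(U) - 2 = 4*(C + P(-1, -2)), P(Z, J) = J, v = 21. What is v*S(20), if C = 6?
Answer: 189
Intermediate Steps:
S(U) = 9 (S(U) = 1 + (4*(6 - 2))/2 = 1 + (4*4)/2 = 1 + (1/2)*16 = 1 + 8 = 9)
v*S(20) = 21*9 = 189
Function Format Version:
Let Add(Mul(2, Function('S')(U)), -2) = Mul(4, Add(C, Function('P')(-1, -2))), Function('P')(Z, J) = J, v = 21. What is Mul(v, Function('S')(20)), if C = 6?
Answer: 189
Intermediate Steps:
Function('S')(U) = 9 (Function('S')(U) = Add(1, Mul(Rational(1, 2), Mul(4, Add(6, -2)))) = Add(1, Mul(Rational(1, 2), Mul(4, 4))) = Add(1, Mul(Rational(1, 2), 16)) = Add(1, 8) = 9)
Mul(v, Function('S')(20)) = Mul(21, 9) = 189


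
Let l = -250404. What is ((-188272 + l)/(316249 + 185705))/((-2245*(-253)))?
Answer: -219338/142551171345 ≈ -1.5387e-6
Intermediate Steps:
((-188272 + l)/(316249 + 185705))/((-2245*(-253))) = ((-188272 - 250404)/(316249 + 185705))/((-2245*(-253))) = -438676/501954/567985 = -438676*1/501954*(1/567985) = -219338/250977*1/567985 = -219338/142551171345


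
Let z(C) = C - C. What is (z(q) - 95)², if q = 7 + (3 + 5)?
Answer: 9025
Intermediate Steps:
q = 15 (q = 7 + 8 = 15)
z(C) = 0
(z(q) - 95)² = (0 - 95)² = (-95)² = 9025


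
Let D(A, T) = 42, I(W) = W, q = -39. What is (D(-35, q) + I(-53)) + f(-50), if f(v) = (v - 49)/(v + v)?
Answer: -1001/100 ≈ -10.010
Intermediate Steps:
f(v) = (-49 + v)/(2*v) (f(v) = (-49 + v)/((2*v)) = (-49 + v)*(1/(2*v)) = (-49 + v)/(2*v))
(D(-35, q) + I(-53)) + f(-50) = (42 - 53) + (½)*(-49 - 50)/(-50) = -11 + (½)*(-1/50)*(-99) = -11 + 99/100 = -1001/100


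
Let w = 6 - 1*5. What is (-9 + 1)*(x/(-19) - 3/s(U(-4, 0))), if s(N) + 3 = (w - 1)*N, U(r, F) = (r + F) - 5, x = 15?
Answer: -32/19 ≈ -1.6842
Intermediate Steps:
w = 1 (w = 6 - 5 = 1)
U(r, F) = -5 + F + r (U(r, F) = (F + r) - 5 = -5 + F + r)
s(N) = -3 (s(N) = -3 + (1 - 1)*N = -3 + 0*N = -3 + 0 = -3)
(-9 + 1)*(x/(-19) - 3/s(U(-4, 0))) = (-9 + 1)*(15/(-19) - 3/(-3)) = -8*(15*(-1/19) - 3*(-1/3)) = -8*(-15/19 + 1) = -8*4/19 = -32/19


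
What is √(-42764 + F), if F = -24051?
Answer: I*√66815 ≈ 258.49*I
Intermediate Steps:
√(-42764 + F) = √(-42764 - 24051) = √(-66815) = I*√66815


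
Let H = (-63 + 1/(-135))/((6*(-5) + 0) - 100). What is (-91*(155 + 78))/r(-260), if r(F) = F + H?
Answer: 26579475/325321 ≈ 81.702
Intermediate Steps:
H = 4253/8775 (H = (-63 - 1/135)/((-30 + 0) - 100) = -8506/(135*(-30 - 100)) = -8506/135/(-130) = -8506/135*(-1/130) = 4253/8775 ≈ 0.48467)
r(F) = 4253/8775 + F (r(F) = F + 4253/8775 = 4253/8775 + F)
(-91*(155 + 78))/r(-260) = (-91*(155 + 78))/(4253/8775 - 260) = (-91*233)/(-2277247/8775) = -21203*(-8775/2277247) = 26579475/325321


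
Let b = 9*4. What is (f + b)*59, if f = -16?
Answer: 1180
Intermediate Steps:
b = 36
(f + b)*59 = (-16 + 36)*59 = 20*59 = 1180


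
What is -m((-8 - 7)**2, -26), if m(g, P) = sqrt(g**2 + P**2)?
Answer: -29*sqrt(61) ≈ -226.50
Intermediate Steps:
m(g, P) = sqrt(P**2 + g**2)
-m((-8 - 7)**2, -26) = -sqrt((-26)**2 + ((-8 - 7)**2)**2) = -sqrt(676 + ((-15)**2)**2) = -sqrt(676 + 225**2) = -sqrt(676 + 50625) = -sqrt(51301) = -29*sqrt(61)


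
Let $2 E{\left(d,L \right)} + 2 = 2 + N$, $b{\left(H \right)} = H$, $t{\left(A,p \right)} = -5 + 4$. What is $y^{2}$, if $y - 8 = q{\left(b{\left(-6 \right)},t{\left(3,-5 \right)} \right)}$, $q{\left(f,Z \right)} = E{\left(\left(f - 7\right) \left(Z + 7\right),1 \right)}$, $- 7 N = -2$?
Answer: $\frac{3249}{49} \approx 66.306$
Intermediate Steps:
$N = \frac{2}{7}$ ($N = \left(- \frac{1}{7}\right) \left(-2\right) = \frac{2}{7} \approx 0.28571$)
$t{\left(A,p \right)} = -1$
$E{\left(d,L \right)} = \frac{1}{7}$ ($E{\left(d,L \right)} = -1 + \frac{2 + \frac{2}{7}}{2} = -1 + \frac{1}{2} \cdot \frac{16}{7} = -1 + \frac{8}{7} = \frac{1}{7}$)
$q{\left(f,Z \right)} = \frac{1}{7}$
$y = \frac{57}{7}$ ($y = 8 + \frac{1}{7} = \frac{57}{7} \approx 8.1429$)
$y^{2} = \left(\frac{57}{7}\right)^{2} = \frac{3249}{49}$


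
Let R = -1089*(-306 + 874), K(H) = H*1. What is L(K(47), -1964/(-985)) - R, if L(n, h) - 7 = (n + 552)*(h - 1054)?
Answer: -11418759/985 ≈ -11593.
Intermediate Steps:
K(H) = H
L(n, h) = 7 + (-1054 + h)*(552 + n) (L(n, h) = 7 + (n + 552)*(h - 1054) = 7 + (552 + n)*(-1054 + h) = 7 + (-1054 + h)*(552 + n))
R = -618552 (R = -1089*568 = -618552)
L(K(47), -1964/(-985)) - R = (-581801 - 1054*47 + 552*(-1964/(-985)) - 1964/(-985)*47) - 1*(-618552) = (-581801 - 49538 + 552*(-1964*(-1/985)) - 1964*(-1/985)*47) + 618552 = (-581801 - 49538 + 552*(1964/985) + (1964/985)*47) + 618552 = (-581801 - 49538 + 1084128/985 + 92308/985) + 618552 = -620692479/985 + 618552 = -11418759/985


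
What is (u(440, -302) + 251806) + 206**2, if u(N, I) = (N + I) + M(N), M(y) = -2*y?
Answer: 293500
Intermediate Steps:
u(N, I) = I - N (u(N, I) = (N + I) - 2*N = (I + N) - 2*N = I - N)
(u(440, -302) + 251806) + 206**2 = ((-302 - 1*440) + 251806) + 206**2 = ((-302 - 440) + 251806) + 42436 = (-742 + 251806) + 42436 = 251064 + 42436 = 293500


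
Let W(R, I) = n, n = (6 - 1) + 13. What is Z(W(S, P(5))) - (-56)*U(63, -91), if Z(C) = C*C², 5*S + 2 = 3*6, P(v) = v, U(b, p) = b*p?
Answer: -315216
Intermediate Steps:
S = 16/5 (S = -⅖ + (3*6)/5 = -⅖ + (⅕)*18 = -⅖ + 18/5 = 16/5 ≈ 3.2000)
n = 18 (n = 5 + 13 = 18)
W(R, I) = 18
Z(C) = C³
Z(W(S, P(5))) - (-56)*U(63, -91) = 18³ - (-56)*63*(-91) = 5832 - (-56)*(-5733) = 5832 - 1*321048 = 5832 - 321048 = -315216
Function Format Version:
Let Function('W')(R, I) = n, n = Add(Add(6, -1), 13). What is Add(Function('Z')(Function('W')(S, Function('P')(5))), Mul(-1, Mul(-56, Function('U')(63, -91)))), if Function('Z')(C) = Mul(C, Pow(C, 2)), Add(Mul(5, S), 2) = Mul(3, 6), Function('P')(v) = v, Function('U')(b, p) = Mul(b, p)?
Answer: -315216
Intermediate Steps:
S = Rational(16, 5) (S = Add(Rational(-2, 5), Mul(Rational(1, 5), Mul(3, 6))) = Add(Rational(-2, 5), Mul(Rational(1, 5), 18)) = Add(Rational(-2, 5), Rational(18, 5)) = Rational(16, 5) ≈ 3.2000)
n = 18 (n = Add(5, 13) = 18)
Function('W')(R, I) = 18
Function('Z')(C) = Pow(C, 3)
Add(Function('Z')(Function('W')(S, Function('P')(5))), Mul(-1, Mul(-56, Function('U')(63, -91)))) = Add(Pow(18, 3), Mul(-1, Mul(-56, Mul(63, -91)))) = Add(5832, Mul(-1, Mul(-56, -5733))) = Add(5832, Mul(-1, 321048)) = Add(5832, -321048) = -315216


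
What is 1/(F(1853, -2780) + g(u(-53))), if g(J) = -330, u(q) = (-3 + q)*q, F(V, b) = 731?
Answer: 1/401 ≈ 0.0024938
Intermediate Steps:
u(q) = q*(-3 + q)
1/(F(1853, -2780) + g(u(-53))) = 1/(731 - 330) = 1/401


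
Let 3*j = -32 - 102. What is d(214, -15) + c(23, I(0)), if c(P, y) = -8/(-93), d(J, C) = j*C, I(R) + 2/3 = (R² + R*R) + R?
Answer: 62318/93 ≈ 670.09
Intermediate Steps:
I(R) = -⅔ + R + 2*R² (I(R) = -⅔ + ((R² + R*R) + R) = -⅔ + ((R² + R²) + R) = -⅔ + (2*R² + R) = -⅔ + (R + 2*R²) = -⅔ + R + 2*R²)
j = -134/3 (j = (-32 - 102)/3 = (⅓)*(-134) = -134/3 ≈ -44.667)
d(J, C) = -134*C/3
c(P, y) = 8/93 (c(P, y) = -8*(-1/93) = 8/93)
d(214, -15) + c(23, I(0)) = -134/3*(-15) + 8/93 = 670 + 8/93 = 62318/93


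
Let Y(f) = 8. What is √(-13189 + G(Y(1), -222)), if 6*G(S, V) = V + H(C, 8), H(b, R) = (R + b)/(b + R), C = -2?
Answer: I*√476130/6 ≈ 115.0*I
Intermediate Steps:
H(b, R) = 1 (H(b, R) = (R + b)/(R + b) = 1)
G(S, V) = ⅙ + V/6 (G(S, V) = (V + 1)/6 = (1 + V)/6 = ⅙ + V/6)
√(-13189 + G(Y(1), -222)) = √(-13189 + (⅙ + (⅙)*(-222))) = √(-13189 + (⅙ - 37)) = √(-13189 - 221/6) = √(-79355/6) = I*√476130/6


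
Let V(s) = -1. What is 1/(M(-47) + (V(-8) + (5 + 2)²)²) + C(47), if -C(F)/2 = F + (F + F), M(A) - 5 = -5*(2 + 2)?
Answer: -645497/2289 ≈ -282.00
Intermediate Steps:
M(A) = -15 (M(A) = 5 - 5*(2 + 2) = 5 - 5*4 = 5 - 20 = -15)
C(F) = -6*F (C(F) = -2*(F + (F + F)) = -2*(F + 2*F) = -6*F)
1/(M(-47) + (V(-8) + (5 + 2)²)²) + C(47) = 1/(-15 + (-1 + (5 + 2)²)²) - 6*47 = 1/(-15 + (-1 + 7²)²) - 282 = 1/(-15 + (-1 + 49)²) - 282 = 1/(-15 + 48²) - 282 = 1/(-15 + 2304) - 282 = 1/2289 - 282 = -645497/2289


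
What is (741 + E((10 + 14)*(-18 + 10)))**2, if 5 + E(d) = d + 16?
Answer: 313600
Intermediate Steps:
E(d) = 11 + d (E(d) = -5 + (d + 16) = -5 + (16 + d) = 11 + d)
(741 + E((10 + 14)*(-18 + 10)))**2 = (741 + (11 + (10 + 14)*(-18 + 10)))**2 = (741 + (11 + 24*(-8)))**2 = (741 + (11 - 192))**2 = (741 - 181)**2 = 560**2 = 313600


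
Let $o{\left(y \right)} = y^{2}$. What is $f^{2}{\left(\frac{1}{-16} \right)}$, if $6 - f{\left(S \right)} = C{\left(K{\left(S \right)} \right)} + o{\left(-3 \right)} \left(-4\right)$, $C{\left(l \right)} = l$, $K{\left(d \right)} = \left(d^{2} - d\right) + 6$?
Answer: $\frac{84621601}{65536} \approx 1291.2$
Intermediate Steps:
$K{\left(d \right)} = 6 + d^{2} - d$
$f{\left(S \right)} = 36 + S - S^{2}$ ($f{\left(S \right)} = 6 - \left(\left(6 + S^{2} - S\right) + \left(-3\right)^{2} \left(-4\right)\right) = 6 - \left(\left(6 + S^{2} - S\right) + 9 \left(-4\right)\right) = 6 - \left(\left(6 + S^{2} - S\right) - 36\right) = 6 - \left(-30 + S^{2} - S\right) = 6 + \left(30 + S - S^{2}\right) = 36 + S - S^{2}$)
$f^{2}{\left(\frac{1}{-16} \right)} = \left(36 + \frac{1}{-16} - \left(\frac{1}{-16}\right)^{2}\right)^{2} = \left(36 - \frac{1}{16} - \left(- \frac{1}{16}\right)^{2}\right)^{2} = \left(36 - \frac{1}{16} - \frac{1}{256}\right)^{2} = \left(\frac{9199}{256}\right)^{2} = \frac{84621601}{65536}$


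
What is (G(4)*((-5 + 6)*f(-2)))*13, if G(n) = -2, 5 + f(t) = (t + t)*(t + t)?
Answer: -286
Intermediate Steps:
f(t) = -5 + 4*t² (f(t) = -5 + (t + t)*(t + t) = -5 + (2*t)*(2*t) = -5 + 4*t²)
(G(4)*((-5 + 6)*f(-2)))*13 = -2*(-5 + 6)*(-5 + 4*(-2)²)*13 = -2*(-5 + 4*4)*13 = -2*(-5 + 16)*13 = -2*11*13 = -22*13 = -286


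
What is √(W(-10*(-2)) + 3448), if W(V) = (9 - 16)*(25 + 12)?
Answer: √3189 ≈ 56.471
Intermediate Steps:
W(V) = -259 (W(V) = -7*37 = -259)
√(W(-10*(-2)) + 3448) = √(-259 + 3448) = √3189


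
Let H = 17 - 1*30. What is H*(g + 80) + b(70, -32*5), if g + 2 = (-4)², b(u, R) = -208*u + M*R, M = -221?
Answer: 19578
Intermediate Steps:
b(u, R) = -221*R - 208*u (b(u, R) = -208*u - 221*R = -221*R - 208*u)
g = 14 (g = -2 + (-4)² = -2 + 16 = 14)
H = -13 (H = 17 - 30 = -13)
H*(g + 80) + b(70, -32*5) = -13*(14 + 80) + (-(-7072)*5 - 208*70) = -13*94 + (-221*(-160) - 14560) = -1222 + (35360 - 14560) = -1222 + 20800 = 19578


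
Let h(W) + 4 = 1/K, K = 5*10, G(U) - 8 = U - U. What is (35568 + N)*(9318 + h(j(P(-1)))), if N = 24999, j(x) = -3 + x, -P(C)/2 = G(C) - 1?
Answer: 28206112467/50 ≈ 5.6412e+8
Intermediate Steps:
G(U) = 8 (G(U) = 8 + (U - U) = 8 + 0 = 8)
K = 50
P(C) = -14 (P(C) = -2*(8 - 1) = -2*7 = -14)
h(W) = -199/50 (h(W) = -4 + 1/50 = -199/50)
(35568 + N)*(9318 + h(j(P(-1)))) = (35568 + 24999)*(9318 - 199/50) = 60567*(465701/50) = 28206112467/50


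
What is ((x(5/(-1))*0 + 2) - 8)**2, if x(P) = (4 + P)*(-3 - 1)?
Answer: 36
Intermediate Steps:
x(P) = -16 - 4*P (x(P) = (4 + P)*(-4) = -16 - 4*P)
((x(5/(-1))*0 + 2) - 8)**2 = (((-16 - 20/(-1))*0 + 2) - 8)**2 = (((-16 - 20*(-1))*0 + 2) - 8)**2 = (((-16 - 4*(-5))*0 + 2) - 8)**2 = (((-16 + 20)*0 + 2) - 8)**2 = ((4*0 + 2) - 8)**2 = ((0 + 2) - 8)**2 = (2 - 8)**2 = (-6)**2 = 36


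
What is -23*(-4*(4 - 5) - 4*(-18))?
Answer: -1748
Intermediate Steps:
-23*(-4*(4 - 5) - 4*(-18)) = -23*(-4*(-1) + 72) = -23*(4 + 72) = -23*76 = -1748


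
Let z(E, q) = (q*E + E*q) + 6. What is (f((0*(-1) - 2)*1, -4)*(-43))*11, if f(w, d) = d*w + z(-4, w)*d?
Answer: 37840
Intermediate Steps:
z(E, q) = 6 + 2*E*q (z(E, q) = (E*q + E*q) + 6 = 2*E*q + 6 = 6 + 2*E*q)
f(w, d) = d*w + d*(6 - 8*w) (f(w, d) = d*w + (6 + 2*(-4)*w)*d = d*w + (6 - 8*w)*d = d*w + d*(6 - 8*w))
(f((0*(-1) - 2)*1, -4)*(-43))*11 = (-4*(6 - 7*(0*(-1) - 2))*(-43))*11 = (-4*(6 - 7*(0 - 2))*(-43))*11 = (-4*(6 - (-14))*(-43))*11 = (-4*(6 - 7*(-2))*(-43))*11 = (-4*(6 + 14)*(-43))*11 = (-4*20*(-43))*11 = -80*(-43)*11 = 3440*11 = 37840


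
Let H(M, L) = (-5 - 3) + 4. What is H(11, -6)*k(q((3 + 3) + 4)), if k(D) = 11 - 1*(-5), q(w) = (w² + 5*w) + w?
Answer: -64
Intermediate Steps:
H(M, L) = -4 (H(M, L) = -8 + 4 = -4)
q(w) = w² + 6*w
k(D) = 16 (k(D) = 11 + 5 = 16)
H(11, -6)*k(q((3 + 3) + 4)) = -4*16 = -64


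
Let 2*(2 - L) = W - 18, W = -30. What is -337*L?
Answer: -8762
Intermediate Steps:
L = 26 (L = 2 - (-30 - 18)/2 = 2 - ½*(-48) = 2 + 24 = 26)
-337*L = -337*26 = -8762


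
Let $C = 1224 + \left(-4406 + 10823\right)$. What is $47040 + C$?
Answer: $54681$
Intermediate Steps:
$C = 7641$ ($C = 1224 + 6417 = 7641$)
$47040 + C = 47040 + 7641 = 54681$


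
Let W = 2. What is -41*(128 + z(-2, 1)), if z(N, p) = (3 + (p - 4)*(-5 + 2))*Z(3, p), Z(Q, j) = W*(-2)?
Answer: -3280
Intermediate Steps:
Z(Q, j) = -4 (Z(Q, j) = 2*(-2) = -4)
z(N, p) = -60 + 12*p (z(N, p) = (3 + (p - 4)*(-5 + 2))*(-4) = (3 + (-4 + p)*(-3))*(-4) = (3 + (12 - 3*p))*(-4) = (15 - 3*p)*(-4) = -60 + 12*p)
-41*(128 + z(-2, 1)) = -41*(128 + (-60 + 12*1)) = -41*(128 + (-60 + 12)) = -41*(128 - 48) = -41*80 = -3280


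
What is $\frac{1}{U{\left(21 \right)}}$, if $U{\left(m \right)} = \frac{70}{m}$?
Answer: $\frac{3}{10} \approx 0.3$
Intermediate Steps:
$\frac{1}{U{\left(21 \right)}} = \frac{1}{70 \cdot \frac{1}{21}} = \frac{1}{\frac{10}{3}} = \frac{3}{10}$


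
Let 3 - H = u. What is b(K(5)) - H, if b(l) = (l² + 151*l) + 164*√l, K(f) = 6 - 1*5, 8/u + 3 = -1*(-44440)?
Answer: 13908789/44437 ≈ 313.00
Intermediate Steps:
u = 8/44437 (u = 8/(-3 - 1*(-44440)) = 8/(-3 + 44440) = 8/44437 ≈ 0.00018003)
H = 133303/44437 (H = 3 - 1*8/44437 = 3 - 8/44437 = 133303/44437 ≈ 2.9998)
K(f) = 1 (K(f) = 6 - 5 = 1)
b(l) = l² + 151*l + 164*√l
b(K(5)) - H = (1² + 151*1 + 164*√1) - 1*133303/44437 = (1 + 151 + 164*1) - 133303/44437 = (1 + 151 + 164) - 133303/44437 = 316 - 133303/44437 = 13908789/44437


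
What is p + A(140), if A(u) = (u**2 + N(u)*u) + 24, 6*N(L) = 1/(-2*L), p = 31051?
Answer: 608099/12 ≈ 50675.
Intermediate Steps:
N(L) = -1/(12*L) (N(L) = 1/(6*((-2*L))) = (-1/(2*L))/6 = -1/(12*L))
A(u) = 287/12 + u**2 (A(u) = (u**2 + (-1/(12*u))*u) + 24 = (u**2 - 1/12) + 24 = (-1/12 + u**2) + 24 = 287/12 + u**2)
p + A(140) = 31051 + (287/12 + 140**2) = 31051 + (287/12 + 19600) = 31051 + 235487/12 = 608099/12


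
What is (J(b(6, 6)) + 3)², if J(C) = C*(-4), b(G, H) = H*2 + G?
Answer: 4761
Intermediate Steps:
b(G, H) = G + 2*H (b(G, H) = 2*H + G = G + 2*H)
J(C) = -4*C
(J(b(6, 6)) + 3)² = (-4*(6 + 2*6) + 3)² = (-4*(6 + 12) + 3)² = (-4*18 + 3)² = (-72 + 3)² = (-69)² = 4761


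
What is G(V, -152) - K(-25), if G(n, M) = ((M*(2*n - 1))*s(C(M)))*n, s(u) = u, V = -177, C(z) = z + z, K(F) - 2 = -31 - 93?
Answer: 2903479802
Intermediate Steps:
K(F) = -122 (K(F) = 2 + (-31 - 93) = 2 - 124 = -122)
C(z) = 2*z
G(n, M) = 2*n*M²*(-1 + 2*n) (G(n, M) = ((M*(2*n - 1))*(2*M))*n = ((M*(-1 + 2*n))*(2*M))*n = (2*M²*(-1 + 2*n))*n = 2*n*M²*(-1 + 2*n))
G(V, -152) - K(-25) = 2*(-177)*(-152)²*(-1 + 2*(-177)) - 1*(-122) = 2*(-177)*23104*(-1 - 354) + 122 = 2*(-177)*23104*(-355) + 122 = 2903479680 + 122 = 2903479802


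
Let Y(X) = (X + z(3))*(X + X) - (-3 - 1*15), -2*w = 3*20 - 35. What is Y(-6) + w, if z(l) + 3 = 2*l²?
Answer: -205/2 ≈ -102.50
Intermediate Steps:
w = -25/2 (w = -(3*20 - 35)/2 = -(60 - 35)/2 = -½*25 = -25/2 ≈ -12.500)
z(l) = -3 + 2*l²
Y(X) = 18 + 2*X*(15 + X) (Y(X) = (X + (-3 + 2*3²))*(X + X) - (-3 - 1*15) = (X + (-3 + 2*9))*(2*X) - (-3 - 15) = (X + (-3 + 18))*(2*X) - 1*(-18) = (X + 15)*(2*X) + 18 = (15 + X)*(2*X) + 18 = 2*X*(15 + X) + 18 = 18 + 2*X*(15 + X))
Y(-6) + w = (18 + 2*(-6)² + 30*(-6)) - 25/2 = (18 + 2*36 - 180) - 25/2 = (18 + 72 - 180) - 25/2 = -90 - 25/2 = -205/2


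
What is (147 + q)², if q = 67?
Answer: 45796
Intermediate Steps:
(147 + q)² = (147 + 67)² = 214² = 45796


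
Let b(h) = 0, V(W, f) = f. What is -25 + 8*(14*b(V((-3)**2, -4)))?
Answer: -25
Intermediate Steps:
-25 + 8*(14*b(V((-3)**2, -4))) = -25 + 8*(14*0) = -25 + 8*0 = -25 + 0 = -25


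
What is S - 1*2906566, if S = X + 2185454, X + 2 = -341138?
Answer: -1062252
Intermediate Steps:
X = -341140 (X = -2 - 341138 = -341140)
S = 1844314 (S = -341140 + 2185454 = 1844314)
S - 1*2906566 = 1844314 - 1*2906566 = 1844314 - 2906566 = -1062252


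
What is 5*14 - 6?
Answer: 64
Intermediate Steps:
5*14 - 6 = 70 - 6 = 64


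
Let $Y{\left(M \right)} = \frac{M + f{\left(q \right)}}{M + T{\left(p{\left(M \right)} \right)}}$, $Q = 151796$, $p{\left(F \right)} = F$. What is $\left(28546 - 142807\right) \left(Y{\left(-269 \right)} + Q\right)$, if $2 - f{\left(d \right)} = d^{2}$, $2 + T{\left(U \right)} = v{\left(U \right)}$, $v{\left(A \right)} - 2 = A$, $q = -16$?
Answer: $- \frac{9331326921231}{538} \approx -1.7344 \cdot 10^{10}$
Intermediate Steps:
$v{\left(A \right)} = 2 + A$
$T{\left(U \right)} = U$ ($T{\left(U \right)} = -2 + \left(2 + U\right) = U$)
$f{\left(d \right)} = 2 - d^{2}$
$Y{\left(M \right)} = \frac{-254 + M}{2 M}$ ($Y{\left(M \right)} = \frac{M + \left(2 - \left(-16\right)^{2}\right)}{M + M} = \frac{M + \left(2 - 256\right)}{2 M} = \left(M + \left(2 - 256\right)\right) \frac{1}{2 M} = \left(M - 254\right) \frac{1}{2 M} = \left(-254 + M\right) \frac{1}{2 M} = \frac{-254 + M}{2 M}$)
$\left(28546 - 142807\right) \left(Y{\left(-269 \right)} + Q\right) = \left(28546 - 142807\right) \left(\frac{-254 - 269}{2 \left(-269\right)} + 151796\right) = - 114261 \left(\frac{1}{2} \left(- \frac{1}{269}\right) \left(-523\right) + 151796\right) = - 114261 \left(\frac{523}{538} + 151796\right) = \left(-114261\right) \frac{81666771}{538} = - \frac{9331326921231}{538}$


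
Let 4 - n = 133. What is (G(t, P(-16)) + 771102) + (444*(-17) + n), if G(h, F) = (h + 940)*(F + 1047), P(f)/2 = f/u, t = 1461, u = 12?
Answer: 9812608/3 ≈ 3.2709e+6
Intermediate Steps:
n = -129 (n = 4 - 1*133 = 4 - 133 = -129)
P(f) = f/6 (P(f) = 2*(f/12) = f/6)
G(h, F) = (940 + h)*(1047 + F)
(G(t, P(-16)) + 771102) + (444*(-17) + n) = ((984180 + 940*((⅙)*(-16)) + 1047*1461 + ((⅙)*(-16))*1461) + 771102) + (444*(-17) - 129) = ((984180 + 940*(-8/3) + 1529667 - 8/3*1461) + 771102) + (-7548 - 129) = ((984180 - 7520/3 + 1529667 - 3896) + 771102) - 7677 = (7522333/3 + 771102) - 7677 = 9835639/3 - 7677 = 9812608/3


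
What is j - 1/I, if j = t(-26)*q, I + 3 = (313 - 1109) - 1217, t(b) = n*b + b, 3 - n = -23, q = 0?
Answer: 1/2016 ≈ 0.00049603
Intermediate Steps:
n = 26 (n = 3 - 1*(-23) = 3 + 23 = 26)
t(b) = 27*b (t(b) = 26*b + b = 27*b)
I = -2016 (I = -3 + ((313 - 1109) - 1217) = -3 + (-796 - 1217) = -3 - 2013 = -2016)
j = 0 (j = (27*(-26))*0 = -702*0 = 0)
j - 1/I = 0 - 1/(-2016) = 0 - 1*(-1/2016) = 0 + 1/2016 = 1/2016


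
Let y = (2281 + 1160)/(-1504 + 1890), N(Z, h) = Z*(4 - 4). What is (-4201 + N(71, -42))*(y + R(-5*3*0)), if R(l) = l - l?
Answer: -14455641/386 ≈ -37450.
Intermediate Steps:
N(Z, h) = 0 (N(Z, h) = Z*0 = 0)
R(l) = 0
y = 3441/386 ≈ 8.9145
(-4201 + N(71, -42))*(y + R(-5*3*0)) = (-4201 + 0)*(3441/386 + 0) = -4201*3441/386 = -14455641/386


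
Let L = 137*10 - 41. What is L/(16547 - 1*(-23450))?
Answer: 1329/39997 ≈ 0.033228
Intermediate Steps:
L = 1329 (L = 1370 - 41 = 1329)
L/(16547 - 1*(-23450)) = 1329/(16547 - 1*(-23450)) = 1329/(16547 + 23450) = 1329/39997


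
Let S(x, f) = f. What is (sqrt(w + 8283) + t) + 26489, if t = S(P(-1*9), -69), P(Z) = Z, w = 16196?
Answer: 26420 + sqrt(24479) ≈ 26576.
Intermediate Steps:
t = -69
(sqrt(w + 8283) + t) + 26489 = (sqrt(16196 + 8283) - 69) + 26489 = (sqrt(24479) - 69) + 26489 = (-69 + sqrt(24479)) + 26489 = 26420 + sqrt(24479)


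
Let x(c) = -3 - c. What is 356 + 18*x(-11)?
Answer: 500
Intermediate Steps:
356 + 18*x(-11) = 356 + 18*(-3 - 1*(-11)) = 356 + 18*(-3 + 11) = 356 + 18*8 = 356 + 144 = 500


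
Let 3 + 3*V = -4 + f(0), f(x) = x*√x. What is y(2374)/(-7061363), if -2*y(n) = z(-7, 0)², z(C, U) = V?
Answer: 49/127104534 ≈ 3.8551e-7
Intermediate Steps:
f(x) = x^(3/2)
V = -7/3 (V = -1 + (-4 + 0^(3/2))/3 = -1 + (-4 + 0)/3 = -1 + (⅓)*(-4) = -1 - 4/3 = -7/3 ≈ -2.3333)
z(C, U) = -7/3
y(n) = -49/18 (y(n) = -(-7/3)²/2 = -½*49/9 = -49/18)
y(2374)/(-7061363) = -49/18/(-7061363) = -49/18*(-1/7061363) = 49/127104534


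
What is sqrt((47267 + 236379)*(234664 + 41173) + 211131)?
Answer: sqrt(78240272833) ≈ 2.7971e+5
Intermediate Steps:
sqrt((47267 + 236379)*(234664 + 41173) + 211131) = sqrt(283646*275837 + 211131) = sqrt(78240061702 + 211131) = sqrt(78240272833)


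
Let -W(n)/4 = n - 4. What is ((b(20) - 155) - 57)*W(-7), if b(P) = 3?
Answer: -9196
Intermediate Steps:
W(n) = 16 - 4*n (W(n) = -4*(n - 4) = -4*(-4 + n) = 16 - 4*n)
((b(20) - 155) - 57)*W(-7) = ((3 - 155) - 57)*(16 - 4*(-7)) = (-152 - 57)*(16 + 28) = -209*44 = -9196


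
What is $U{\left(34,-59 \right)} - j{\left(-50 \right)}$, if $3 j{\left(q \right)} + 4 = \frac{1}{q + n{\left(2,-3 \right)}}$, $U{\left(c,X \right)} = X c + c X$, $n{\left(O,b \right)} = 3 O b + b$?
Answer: $- \frac{284757}{71} \approx -4010.7$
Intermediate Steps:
$n{\left(O,b \right)} = b + 3 O b$ ($n{\left(O,b \right)} = 3 O b + b = b + 3 O b$)
$U{\left(c,X \right)} = 2 X c$ ($U{\left(c,X \right)} = X c + X c = 2 X c$)
$j{\left(q \right)} = - \frac{4}{3} + \frac{1}{3 \left(-21 + q\right)}$ ($j{\left(q \right)} = - \frac{4}{3} + \frac{1}{3 \left(q - 3 \left(1 + 3 \cdot 2\right)\right)} = - \frac{4}{3} + \frac{1}{3 \left(q - 3 \left(1 + 6\right)\right)} = - \frac{4}{3} + \frac{1}{3 \left(q - 21\right)} = - \frac{4}{3} + \frac{1}{3 \left(-21 + q\right)}$)
$U{\left(34,-59 \right)} - j{\left(-50 \right)} = 2 \left(-59\right) 34 - \frac{85 - -200}{3 \left(-21 - 50\right)} = -4012 - \frac{85 + 200}{3 \left(-71\right)} = -4012 - \frac{1}{3} \left(- \frac{1}{71}\right) 285 = -4012 - - \frac{95}{71} = -4012 + \frac{95}{71} = - \frac{284757}{71}$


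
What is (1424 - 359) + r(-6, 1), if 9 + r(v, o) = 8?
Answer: 1064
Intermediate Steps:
r(v, o) = -1 (r(v, o) = -9 + 8 = -1)
(1424 - 359) + r(-6, 1) = (1424 - 359) - 1 = 1065 - 1 = 1064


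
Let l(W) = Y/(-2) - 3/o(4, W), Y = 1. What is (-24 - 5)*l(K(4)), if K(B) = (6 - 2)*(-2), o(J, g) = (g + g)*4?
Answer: 841/64 ≈ 13.141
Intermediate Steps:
o(J, g) = 8*g (o(J, g) = (2*g)*4 = 8*g)
K(B) = -8 (K(B) = 4*(-2) = -8)
l(W) = -½ - 3/(8*W) (l(W) = 1/(-2) - 3*1/(8*W) = 1*(-½) - 3/(8*W) = -½ - 3/(8*W))
(-24 - 5)*l(K(4)) = (-24 - 5)*((⅛)*(-3 - 4*(-8))/(-8)) = -29*(-1)*(-3 + 32)/(8*8) = -29*(-1)*29/(8*8) = -29*(-29/64) = 841/64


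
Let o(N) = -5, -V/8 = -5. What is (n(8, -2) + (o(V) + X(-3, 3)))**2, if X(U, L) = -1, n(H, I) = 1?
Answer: 25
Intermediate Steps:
V = 40 (V = -8*(-5) = 40)
(n(8, -2) + (o(V) + X(-3, 3)))**2 = (1 + (-5 - 1))**2 = (1 - 6)**2 = (-5)**2 = 25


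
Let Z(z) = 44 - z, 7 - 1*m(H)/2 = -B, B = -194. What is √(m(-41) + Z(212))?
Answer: I*√542 ≈ 23.281*I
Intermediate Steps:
m(H) = -374 (m(H) = 14 - (-2)*(-194) = 14 - 2*194 = 14 - 388 = -374)
√(m(-41) + Z(212)) = √(-374 + (44 - 1*212)) = √(-374 + (44 - 212)) = √(-374 - 168) = √(-542) = I*√542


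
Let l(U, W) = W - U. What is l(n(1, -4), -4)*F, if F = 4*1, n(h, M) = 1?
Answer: -20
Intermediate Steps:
F = 4
l(n(1, -4), -4)*F = (-4 - 1*1)*4 = (-4 - 1)*4 = -5*4 = -20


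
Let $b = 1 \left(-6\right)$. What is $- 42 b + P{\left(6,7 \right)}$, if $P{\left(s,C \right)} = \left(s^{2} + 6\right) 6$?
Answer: $504$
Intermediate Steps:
$P{\left(s,C \right)} = 36 + 6 s^{2}$ ($P{\left(s,C \right)} = \left(6 + s^{2}\right) 6 = 36 + 6 s^{2}$)
$b = -6$
$- 42 b + P{\left(6,7 \right)} = \left(-42\right) \left(-6\right) + \left(36 + 6 \cdot 6^{2}\right) = 252 + \left(36 + 6 \cdot 36\right) = 252 + \left(36 + 216\right) = 252 + 252 = 504$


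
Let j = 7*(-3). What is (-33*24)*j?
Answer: 16632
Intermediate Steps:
j = -21
(-33*24)*j = -33*24*(-21) = -792*(-21) = 16632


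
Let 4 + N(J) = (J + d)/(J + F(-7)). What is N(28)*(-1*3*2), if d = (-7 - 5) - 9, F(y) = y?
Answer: 22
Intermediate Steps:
d = -21 (d = -12 - 9 = -21)
N(J) = -4 + (-21 + J)/(-7 + J) (N(J) = -4 + (J - 21)/(J - 7) = -4 + (-21 + J)/(-7 + J))
N(28)*(-1*3*2) = ((7 - 3*28)/(-7 + 28))*(-1*3*2) = ((7 - 84)/21)*(-3*2) = ((1/21)*(-77))*(-6) = -11/3*(-6) = 22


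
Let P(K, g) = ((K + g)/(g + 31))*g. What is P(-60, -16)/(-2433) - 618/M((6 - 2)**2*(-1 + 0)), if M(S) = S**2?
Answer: -11432603/4671360 ≈ -2.4474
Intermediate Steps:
P(K, g) = g*(K + g)/(31 + g) (P(K, g) = ((K + g)/(31 + g))*g = g*(K + g)/(31 + g))
P(-60, -16)/(-2433) - 618/M((6 - 2)**2*(-1 + 0)) = -16*(-60 - 16)/(31 - 16)/(-2433) - 618*1/((-1 + 0)**2*(6 - 2)**4) = -16*(-76)/15*(-1/2433) - 618/((4**2*(-1))**2) = -16*1/15*(-76)*(-1/2433) - 618/((16*(-1))**2) = (1216/15)*(-1/2433) - 618/((-16)**2) = -1216/36495 - 618/256 = -1216/36495 - 618*1/256 = -1216/36495 - 309/128 = -11432603/4671360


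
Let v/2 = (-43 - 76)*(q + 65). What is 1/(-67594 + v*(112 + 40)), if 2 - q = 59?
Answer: -1/357002 ≈ -2.8011e-6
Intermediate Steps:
q = -57 (q = 2 - 1*59 = 2 - 59 = -57)
v = -1904 (v = 2*((-43 - 76)*(-57 + 65)) = 2*(-119*8) = 2*(-952) = -1904)
1/(-67594 + v*(112 + 40)) = 1/(-67594 - 1904*(112 + 40)) = 1/(-67594 - 1904*152) = 1/(-67594 - 289408) = 1/(-357002) = -1/357002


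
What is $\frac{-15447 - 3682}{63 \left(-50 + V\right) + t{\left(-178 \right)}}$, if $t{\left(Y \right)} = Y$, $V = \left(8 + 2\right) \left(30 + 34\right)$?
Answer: $- \frac{19129}{36992} \approx -0.51711$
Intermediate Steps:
$V = 640$ ($V = 10 \cdot 64 = 640$)
$\frac{-15447 - 3682}{63 \left(-50 + V\right) + t{\left(-178 \right)}} = \frac{-15447 - 3682}{63 \left(-50 + 640\right) - 178} = - \frac{19129}{63 \cdot 590 - 178} = - \frac{19129}{37170 - 178} = - \frac{19129}{36992}$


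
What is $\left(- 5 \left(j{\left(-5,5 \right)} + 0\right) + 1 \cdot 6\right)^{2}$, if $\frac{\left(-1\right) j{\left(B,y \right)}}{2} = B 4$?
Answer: $37636$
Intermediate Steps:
$j{\left(B,y \right)} = - 8 B$ ($j{\left(B,y \right)} = - 2 B 4 = - 2 \cdot 4 B = - 8 B$)
$\left(- 5 \left(j{\left(-5,5 \right)} + 0\right) + 1 \cdot 6\right)^{2} = \left(- 5 \left(\left(-8\right) \left(-5\right) + 0\right) + 1 \cdot 6\right)^{2} = \left(- 5 \left(40 + 0\right) + 6\right)^{2} = \left(\left(-5\right) 40 + 6\right)^{2} = \left(-200 + 6\right)^{2} = \left(-194\right)^{2} = 37636$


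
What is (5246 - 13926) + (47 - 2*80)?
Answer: -8793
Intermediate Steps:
(5246 - 13926) + (47 - 2*80) = -8680 + (47 - 160) = -8680 - 113 = -8793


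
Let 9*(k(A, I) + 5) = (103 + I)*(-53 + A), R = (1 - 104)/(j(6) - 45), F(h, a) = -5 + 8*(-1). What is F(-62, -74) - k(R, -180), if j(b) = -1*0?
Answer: -178954/405 ≈ -441.86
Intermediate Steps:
j(b) = 0
F(h, a) = -13 (F(h, a) = -5 - 8 = -13)
R = 103/45 (R = (1 - 104)/(0 - 45) = -103/(-45) = -103*(-1/45) = 103/45 ≈ 2.2889)
k(A, I) = -5 + (-53 + A)*(103 + I)/9 (k(A, I) = -5 + ((103 + I)*(-53 + A))/9 = -5 + ((-53 + A)*(103 + I))/9 = -5 + (-53 + A)*(103 + I)/9)
F(-62, -74) - k(R, -180) = -13 - (-5504/9 - 53/9*(-180) + (103/9)*(103/45) + (⅑)*(103/45)*(-180)) = -13 - (-5504/9 + 1060 + 10609/405 - 412/9) = -13 - 1*173689/405 = -13 - 173689/405 = -178954/405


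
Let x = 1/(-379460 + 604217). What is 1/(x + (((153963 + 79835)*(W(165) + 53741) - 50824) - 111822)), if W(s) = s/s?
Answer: 224757/2823983930648791 ≈ 7.9589e-11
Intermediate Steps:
W(s) = 1
x = 1/224757 ≈ 4.4492e-6
1/(x + (((153963 + 79835)*(W(165) + 53741) - 50824) - 111822)) = 1/(1/224757 + (((153963 + 79835)*(1 + 53741) - 50824) - 111822)) = 1/(1/224757 + ((233798*53742 - 50824) - 111822)) = 1/(1/224757 + ((12564772116 - 50824) - 111822)) = 1/(1/224757 + (12564721292 - 111822)) = 1/(1/224757 + 12564609470) = 1/(2823983930648791/224757) = 224757/2823983930648791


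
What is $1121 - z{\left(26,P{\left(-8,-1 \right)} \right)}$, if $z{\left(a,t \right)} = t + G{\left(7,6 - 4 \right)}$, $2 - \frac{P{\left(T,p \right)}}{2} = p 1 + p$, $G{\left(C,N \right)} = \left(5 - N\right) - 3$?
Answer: $1113$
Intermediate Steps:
$G{\left(C,N \right)} = 2 - N$
$P{\left(T,p \right)} = 4 - 4 p$ ($P{\left(T,p \right)} = 4 - 2 \left(p 1 + p\right) = 4 - 2 \left(p + p\right) = 4 - 2 \cdot 2 p = 4 - 4 p$)
$z{\left(a,t \right)} = t$ ($z{\left(a,t \right)} = t + \left(2 - \left(6 - 4\right)\right) = t + \left(2 - 2\right) = t + 0 = t$)
$1121 - z{\left(26,P{\left(-8,-1 \right)} \right)} = 1121 - \left(4 - -4\right) = 1121 - \left(4 + 4\right) = 1121 - 8 = 1113$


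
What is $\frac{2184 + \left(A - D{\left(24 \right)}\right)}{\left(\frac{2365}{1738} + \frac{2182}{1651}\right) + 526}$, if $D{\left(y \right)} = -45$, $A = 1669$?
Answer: $\frac{1016824484}{137911029} \approx 7.373$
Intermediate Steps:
$\frac{2184 + \left(A - D{\left(24 \right)}\right)}{\left(\frac{2365}{1738} + \frac{2182}{1651}\right) + 526} = \frac{2184 + \left(1669 - -45\right)}{\left(\frac{2365}{1738} + \frac{2182}{1651}\right) + 526} = \frac{2184 + \left(1669 + 45\right)}{\left(2365 \cdot \frac{1}{1738} + 2182 \cdot \frac{1}{1651}\right) + 526} = \frac{2184 + 1714}{\left(\frac{215}{158} + \frac{2182}{1651}\right) + 526} = \frac{3898}{\frac{699721}{260858} + 526} = \frac{3898}{\frac{137911029}{260858}} = 3898 \cdot \frac{260858}{137911029} = \frac{1016824484}{137911029}$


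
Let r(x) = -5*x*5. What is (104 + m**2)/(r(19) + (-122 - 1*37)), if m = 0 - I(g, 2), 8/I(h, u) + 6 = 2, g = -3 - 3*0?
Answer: -54/317 ≈ -0.17035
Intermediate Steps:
g = -3 (g = -3 + 0 = -3)
r(x) = -25*x
I(h, u) = -2 (I(h, u) = 8/(-6 + 2) = 8/(-4) = 8*(-1/4) = -2)
m = 2 (m = 0 - 1*(-2) = 0 + 2 = 2)
(104 + m**2)/(r(19) + (-122 - 1*37)) = (104 + 2**2)/(-25*19 + (-122 - 1*37)) = (104 + 4)/(-475 + (-122 - 37)) = 108/(-475 - 159) = 108/(-634) = 108*(-1/634) = -54/317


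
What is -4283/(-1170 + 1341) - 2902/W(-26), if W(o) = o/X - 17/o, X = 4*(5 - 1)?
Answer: 51176585/17271 ≈ 2963.2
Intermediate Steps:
X = 16 (X = 4*4 = 16)
W(o) = -17/o + o/16 (W(o) = o/16 - 17/o = -17/o + o/16)
-4283/(-1170 + 1341) - 2902/W(-26) = -4283/(-1170 + 1341) - 2902/(-17/(-26) + (1/16)*(-26)) = -4283/171 - 2902/(-17*(-1/26) - 13/8) = -4283*1/171 - 2902/(17/26 - 13/8) = -4283/171 - 2902/(-101/104) = -4283/171 - 2902*(-104/101) = -4283/171 + 301808/101 = 51176585/17271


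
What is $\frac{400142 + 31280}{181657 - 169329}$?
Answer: $\frac{215711}{6164} \approx 34.995$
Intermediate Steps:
$\frac{400142 + 31280}{181657 - 169329} = \frac{431422}{12328} = 431422 \cdot \frac{1}{12328} = \frac{215711}{6164}$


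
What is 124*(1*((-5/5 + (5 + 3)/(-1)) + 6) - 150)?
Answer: -18972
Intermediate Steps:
124*(1*((-5/5 + (5 + 3)/(-1)) + 6) - 150) = 124*(1*((-5*1/5 + 8*(-1)) + 6) - 150) = 124*(1*((-1 - 8) + 6) - 150) = 124*(1*(-9 + 6) - 150) = 124*(1*(-3) - 150) = 124*(-3 - 150) = 124*(-153) = -18972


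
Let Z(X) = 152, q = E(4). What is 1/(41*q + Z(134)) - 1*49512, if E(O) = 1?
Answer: -9555815/193 ≈ -49512.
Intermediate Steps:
q = 1
1/(41*q + Z(134)) - 1*49512 = 1/(41*1 + 152) - 1*49512 = 1/(41 + 152) - 49512 = 1/193 - 49512 = -9555815/193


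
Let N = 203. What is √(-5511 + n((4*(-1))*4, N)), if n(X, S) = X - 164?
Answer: I*√5691 ≈ 75.439*I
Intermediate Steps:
n(X, S) = -164 + X
√(-5511 + n((4*(-1))*4, N)) = √(-5511 + (-164 + (4*(-1))*4)) = √(-5511 + (-164 - 4*4)) = √(-5511 + (-164 - 16)) = √(-5511 - 180) = √(-5691) = I*√5691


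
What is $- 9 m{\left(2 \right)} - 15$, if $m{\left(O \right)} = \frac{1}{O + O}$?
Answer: $- \frac{69}{4} \approx -17.25$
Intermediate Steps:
$m{\left(O \right)} = \frac{1}{2 O}$
$- 9 m{\left(2 \right)} - 15 = - 9 \frac{1}{2 \cdot 2} - 15 = - 9 \cdot \frac{1}{2} \cdot \frac{1}{2} - 15 = \left(-9\right) \frac{1}{4} - 15 = - \frac{9}{4} - 15 = - \frac{69}{4}$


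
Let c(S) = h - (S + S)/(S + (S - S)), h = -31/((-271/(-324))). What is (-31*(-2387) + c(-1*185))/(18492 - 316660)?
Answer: -20042601/80803528 ≈ -0.24804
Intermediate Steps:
h = -10044/271 (h = -31/((-271*(-1/324))) = -31/271/324 = -31*324/271 = -10044/271 ≈ -37.063)
c(S) = -10586/271 (c(S) = -10044/271 - (S + S)/(S + (S - S)) = -10044/271 - 2*S/(S + 0) = -10044/271 - 2*S/S = -10044/271 - 1*2 = -10044/271 - 2 = -10586/271)
(-31*(-2387) + c(-1*185))/(18492 - 316660) = (-31*(-2387) - 10586/271)/(18492 - 316660) = (73997 - 10586/271)/(-298168) = (20042601/271)*(-1/298168) = -20042601/80803528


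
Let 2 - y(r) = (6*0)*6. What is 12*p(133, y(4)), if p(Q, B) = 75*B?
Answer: 1800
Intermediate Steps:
y(r) = 2 (y(r) = 2 - 6*0*6 = 2 - 0*6 = 2 - 1*0 = 2 + 0 = 2)
12*p(133, y(4)) = 12*(75*2) = 12*150 = 1800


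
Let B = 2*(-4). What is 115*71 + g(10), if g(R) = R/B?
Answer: 32655/4 ≈ 8163.8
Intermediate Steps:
B = -8
g(R) = -R/8 (g(R) = R/(-8) = R*(-⅛) = -R/8)
115*71 + g(10) = 115*71 - ⅛*10 = 8165 - 5/4 = 32655/4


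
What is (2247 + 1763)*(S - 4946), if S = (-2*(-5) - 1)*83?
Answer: -16837990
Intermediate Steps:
S = 747 (S = (10 - 1)*83 = 9*83 = 747)
(2247 + 1763)*(S - 4946) = (2247 + 1763)*(747 - 4946) = 4010*(-4199) = -16837990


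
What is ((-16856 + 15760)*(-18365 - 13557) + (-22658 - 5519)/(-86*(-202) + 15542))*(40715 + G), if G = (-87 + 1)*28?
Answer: 44112273686589837/32914 ≈ 1.3402e+12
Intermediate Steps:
G = -2408 (G = -86*28 = -2408)
((-16856 + 15760)*(-18365 - 13557) + (-22658 - 5519)/(-86*(-202) + 15542))*(40715 + G) = ((-16856 + 15760)*(-18365 - 13557) + (-22658 - 5519)/(-86*(-202) + 15542))*(40715 - 2408) = (-1096*(-31922) - 28177/(17372 + 15542))*38307 = (34986512 - 28177/32914)*38307 = (1151546027791/32914)*38307 = 44112273686589837/32914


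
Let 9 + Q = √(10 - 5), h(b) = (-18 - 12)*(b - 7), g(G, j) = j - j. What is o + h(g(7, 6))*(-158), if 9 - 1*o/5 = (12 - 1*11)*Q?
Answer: -33090 - 5*√5 ≈ -33101.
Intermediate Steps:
g(G, j) = 0
h(b) = 210 - 30*b (h(b) = -30*(-7 + b) = 210 - 30*b)
Q = -9 + √5 (Q = -9 + √(10 - 5) = -9 + √5 ≈ -6.7639)
o = 90 - 5*√5 (o = 45 - 5*(12 - 1*11)*(-9 + √5) = 45 - 5*(12 - 11)*(-9 + √5) = 45 - 5*(-9 + √5) = 45 + (45 - 5*√5) = 90 - 5*√5 ≈ 78.820)
o + h(g(7, 6))*(-158) = (90 - 5*√5) + (210 - 30*0)*(-158) = (90 - 5*√5) + (210 + 0)*(-158) = (90 - 5*√5) + 210*(-158) = (90 - 5*√5) - 33180 = -33090 - 5*√5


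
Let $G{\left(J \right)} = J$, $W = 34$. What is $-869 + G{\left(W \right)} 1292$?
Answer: $43059$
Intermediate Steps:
$-869 + G{\left(W \right)} 1292 = -869 + 34 \cdot 1292 = -869 + 43928 = 43059$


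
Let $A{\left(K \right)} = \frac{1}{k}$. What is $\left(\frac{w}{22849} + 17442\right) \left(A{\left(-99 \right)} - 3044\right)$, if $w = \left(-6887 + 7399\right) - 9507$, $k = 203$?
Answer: $- \frac{246259878428853}{4638347} \approx -5.3092 \cdot 10^{7}$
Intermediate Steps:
$w = -8995$ ($w = 512 - 9507 = -8995$)
$A{\left(K \right)} = \frac{1}{203}$
$\left(\frac{w}{22849} + 17442\right) \left(A{\left(-99 \right)} - 3044\right) = \left(- \frac{8995}{22849} + 17442\right) \left(\frac{1}{203} - 3044\right) = \left(\left(-8995\right) \frac{1}{22849} + 17442\right) \left(- \frac{617931}{203}\right) = \left(- \frac{8995}{22849} + 17442\right) \left(- \frac{617931}{203}\right) = \frac{398523263}{22849} \left(- \frac{617931}{203}\right) = - \frac{246259878428853}{4638347}$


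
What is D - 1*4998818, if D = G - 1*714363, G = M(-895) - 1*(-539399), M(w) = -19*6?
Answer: -5173896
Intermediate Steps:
M(w) = -114
G = 539285 (G = -114 - 1*(-539399) = -114 + 539399 = 539285)
D = -175078 (D = 539285 - 1*714363 = 539285 - 714363 = -175078)
D - 1*4998818 = -175078 - 1*4998818 = -175078 - 4998818 = -5173896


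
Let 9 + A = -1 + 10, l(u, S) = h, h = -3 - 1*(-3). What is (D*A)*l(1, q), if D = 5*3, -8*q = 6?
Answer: 0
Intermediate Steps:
q = -3/4 (q = -1/8*6 = -3/4 ≈ -0.75000)
h = 0 (h = -3 + 3 = 0)
l(u, S) = 0
D = 15
A = 0 (A = -9 + (-1 + 10) = -9 + 9 = 0)
(D*A)*l(1, q) = (15*0)*0 = 0*0 = 0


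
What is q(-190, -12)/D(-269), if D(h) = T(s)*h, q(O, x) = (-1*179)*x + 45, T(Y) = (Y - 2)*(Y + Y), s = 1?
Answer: 2193/538 ≈ 4.0762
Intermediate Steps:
T(Y) = 2*Y*(-2 + Y) (T(Y) = (-2 + Y)*(2*Y) = 2*Y*(-2 + Y))
q(O, x) = 45 - 179*x (q(O, x) = -179*x + 45 = 45 - 179*x)
D(h) = -2*h (D(h) = (2*1*(-2 + 1))*h = (2*1*(-1))*h = -2*h)
q(-190, -12)/D(-269) = (45 - 179*(-12))/((-2*(-269))) = (45 + 2148)/538 = 2193*(1/538) = 2193/538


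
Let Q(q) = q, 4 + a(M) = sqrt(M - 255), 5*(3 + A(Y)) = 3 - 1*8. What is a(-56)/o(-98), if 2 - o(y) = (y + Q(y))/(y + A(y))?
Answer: -51 + 51*I*sqrt(311)/4 ≈ -51.0 + 224.85*I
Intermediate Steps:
A(Y) = -4 (A(Y) = -3 + (3 - 1*8)/5 = -3 + (3 - 8)/5 = -3 + (1/5)*(-5) = -3 - 1 = -4)
a(M) = -4 + sqrt(-255 + M) (a(M) = -4 + sqrt(M - 255) = -4 + sqrt(-255 + M))
o(y) = 2 - 2*y/(-4 + y) (o(y) = 2 - (y + y)/(y - 4) = 2 - 2*y/(-4 + y))
a(-56)/o(-98) = (-4 + sqrt(-255 - 56))/((-8/(-4 - 98))) = (-4 + sqrt(-311))/((-8/(-102))) = (-4 + I*sqrt(311))/((-8*(-1/102))) = (-4 + I*sqrt(311))/(4/51) = (-4 + I*sqrt(311))*(51/4) = -51 + 51*I*sqrt(311)/4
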